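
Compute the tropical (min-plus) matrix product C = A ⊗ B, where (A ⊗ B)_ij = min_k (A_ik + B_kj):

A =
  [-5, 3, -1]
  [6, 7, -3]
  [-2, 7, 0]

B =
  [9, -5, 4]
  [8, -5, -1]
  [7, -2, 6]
A ⊗ B =
  [4, -10, -1]
  [4, -5, 3]
  [7, -7, 2]

Apply the min-plus product entry-by-entry:
  C[0][0] = min over k of (A[0][0] + B[0][0] = -5 + 9 = 4, A[0][1] + B[1][0] = 3 + 8 = 11, A[0][2] + B[2][0] = -1 + 7 = 6) = 4 (attained at k = 0)
  C[0][1] = min over k of (A[0][0] + B[0][1] = -5 + -5 = -10, A[0][1] + B[1][1] = 3 + -5 = -2, A[0][2] + B[2][1] = -1 + -2 = -3) = -10 (attained at k = 0)
  C[0][2] = min over k of (A[0][0] + B[0][2] = -5 + 4 = -1, A[0][1] + B[1][2] = 3 + -1 = 2, A[0][2] + B[2][2] = -1 + 6 = 5) = -1 (attained at k = 0)
  C[1][0] = min over k of (A[1][0] + B[0][0] = 6 + 9 = 15, A[1][1] + B[1][0] = 7 + 8 = 15, A[1][2] + B[2][0] = -3 + 7 = 4) = 4 (attained at k = 2)
  C[1][1] = min over k of (A[1][0] + B[0][1] = 6 + -5 = 1, A[1][1] + B[1][1] = 7 + -5 = 2, A[1][2] + B[2][1] = -3 + -2 = -5) = -5 (attained at k = 2)
  C[1][2] = min over k of (A[1][0] + B[0][2] = 6 + 4 = 10, A[1][1] + B[1][2] = 7 + -1 = 6, A[1][2] + B[2][2] = -3 + 6 = 3) = 3 (attained at k = 2)
  C[2][0] = min over k of (A[2][0] + B[0][0] = -2 + 9 = 7, A[2][1] + B[1][0] = 7 + 8 = 15, A[2][2] + B[2][0] = 0 + 7 = 7) = 7 (attained at k = 0)
  C[2][1] = min over k of (A[2][0] + B[0][1] = -2 + -5 = -7, A[2][1] + B[1][1] = 7 + -5 = 2, A[2][2] + B[2][1] = 0 + -2 = -2) = -7 (attained at k = 0)
  C[2][2] = min over k of (A[2][0] + B[0][2] = -2 + 4 = 2, A[2][1] + B[1][2] = 7 + -1 = 6, A[2][2] + B[2][2] = 0 + 6 = 6) = 2 (attained at k = 0)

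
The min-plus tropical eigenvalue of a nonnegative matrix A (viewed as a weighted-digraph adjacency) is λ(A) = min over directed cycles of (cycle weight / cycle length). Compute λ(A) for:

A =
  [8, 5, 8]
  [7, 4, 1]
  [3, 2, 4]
λ(A) = 3/2

Enumerate directed cycles and compute their means (weight / length). Sample:
  cycle 0 → 0: weight = 8, length = 1, mean = 8/1 ≈ 8.000
  cycle 1 → 1: weight = 4, length = 1, mean = 4/1 ≈ 4.000
  cycle 2 → 2: weight = 4, length = 1, mean = 4/1 ≈ 4.000
  cycle 0 → 1 → 0: weight = 12, length = 2, mean = 12/2 ≈ 6.000
  cycle 0 → 2 → 0: weight = 11, length = 2, mean = 11/2 ≈ 5.500
  cycle 1 → 0 → 1: weight = 12, length = 2, mean = 12/2 ≈ 6.000
Minimum mean = 1.500, attained e.g. along the cycle 1 → 2 → 1 with weight 3 and length 2. So λ(A) = 3/2 = 3/2.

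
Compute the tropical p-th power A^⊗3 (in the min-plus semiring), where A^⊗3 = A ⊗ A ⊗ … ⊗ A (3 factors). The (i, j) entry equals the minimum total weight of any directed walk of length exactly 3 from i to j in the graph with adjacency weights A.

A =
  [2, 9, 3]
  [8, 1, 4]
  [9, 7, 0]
A^⊗3 =
  [6, 10, 3]
  [10, 3, 4]
  [9, 7, 0]

Each entry (A^⊗3)_ij equals the minimum over all length-3 walks i = v_0 → v_1 → … → v_3 = j of Σ_t A[v_t][v_{t+1}]. For example, for (i, j) = (0, 2) we minimise over 9 possible intermediate vertex sequences; the minimum is 3, attained along the walk 0 → 2 → 2 → 2.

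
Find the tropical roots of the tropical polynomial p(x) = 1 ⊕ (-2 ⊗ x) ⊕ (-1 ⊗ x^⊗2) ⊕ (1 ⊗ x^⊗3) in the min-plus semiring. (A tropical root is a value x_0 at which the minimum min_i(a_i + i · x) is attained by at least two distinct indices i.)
Roots: {-2, -1, 3}

Each tropical root is a break point of the lower envelope of the lines y = a_i + i · x (there are 4 lines, with slopes 0, 1, ..., 3). Only the lines that attain the minimum somewhere contribute to roots; other lines are dominated. Here the surviving (envelope) indices are i = 3, i = 2, i = 1, i = 0.
Intersections between consecutive envelope lines give the roots: for adjacent envelope indices i < j the intersection is x = (a_i − a_j) / (j − i). Reading off the sorted break points: {-2, -1, 3}.
Verification: at each break x_0, at least two indices attain the minimum of min_i(a_i + i · x_0).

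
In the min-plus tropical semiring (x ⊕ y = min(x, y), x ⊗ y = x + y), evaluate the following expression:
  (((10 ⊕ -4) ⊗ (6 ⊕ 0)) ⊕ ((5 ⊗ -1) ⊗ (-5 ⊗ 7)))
(((10 ⊕ -4) ⊗ (6 ⊕ 0)) ⊕ ((5 ⊗ -1) ⊗ (-5 ⊗ 7))) = -4

Expand innermost to outermost. Recall ⊕ takes the minimum of its arguments and ⊗ takes their sum. Working out the expression (((10 ⊕ -4) ⊗ (6 ⊕ 0)) ⊕ ((5 ⊗ -1) ⊗ (-5 ⊗ 7))) gives -4.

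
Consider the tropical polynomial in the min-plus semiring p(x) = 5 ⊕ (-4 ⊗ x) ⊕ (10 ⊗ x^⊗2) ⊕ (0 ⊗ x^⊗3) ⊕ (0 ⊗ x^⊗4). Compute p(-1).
p(-1) = -5

A tropical monomial a ⊗ x^⊗i evaluates to a + i · x. Evaluating each term at x = -1:
  Term 0 contributes 5 + 0 · -1 = 5
  Term 1 contributes -4 + 1 · -1 = -5
  Term 2 contributes 10 + 2 · -1 = 8
  Term 3 contributes 0 + 3 · -1 = -3
  Term 4 contributes 0 + 4 · -1 = -4
p(-1) = ⊕ of these = min[5, -5, 8, -3, -4] = -5.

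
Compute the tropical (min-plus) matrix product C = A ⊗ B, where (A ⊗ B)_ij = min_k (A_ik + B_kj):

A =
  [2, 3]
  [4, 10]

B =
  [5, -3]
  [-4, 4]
A ⊗ B =
  [-1, -1]
  [6, 1]

Apply the min-plus product entry-by-entry:
  C[0][0] = min over k of (A[0][0] + B[0][0] = 2 + 5 = 7, A[0][1] + B[1][0] = 3 + -4 = -1) = -1 (attained at k = 1)
  C[0][1] = min over k of (A[0][0] + B[0][1] = 2 + -3 = -1, A[0][1] + B[1][1] = 3 + 4 = 7) = -1 (attained at k = 0)
  C[1][0] = min over k of (A[1][0] + B[0][0] = 4 + 5 = 9, A[1][1] + B[1][0] = 10 + -4 = 6) = 6 (attained at k = 1)
  C[1][1] = min over k of (A[1][0] + B[0][1] = 4 + -3 = 1, A[1][1] + B[1][1] = 10 + 4 = 14) = 1 (attained at k = 0)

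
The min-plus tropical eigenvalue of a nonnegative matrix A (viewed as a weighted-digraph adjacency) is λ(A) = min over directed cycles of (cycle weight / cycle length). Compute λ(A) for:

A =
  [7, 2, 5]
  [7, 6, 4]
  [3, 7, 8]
λ(A) = 3

Enumerate directed cycles and compute their means (weight / length). Sample:
  cycle 0 → 0: weight = 7, length = 1, mean = 7/1 ≈ 7.000
  cycle 1 → 1: weight = 6, length = 1, mean = 6/1 ≈ 6.000
  cycle 2 → 2: weight = 8, length = 1, mean = 8/1 ≈ 8.000
  cycle 0 → 1 → 0: weight = 9, length = 2, mean = 9/2 ≈ 4.500
  cycle 0 → 2 → 0: weight = 8, length = 2, mean = 8/2 ≈ 4.000
  cycle 1 → 0 → 1: weight = 9, length = 2, mean = 9/2 ≈ 4.500
Minimum mean = 3.000, attained e.g. along the cycle 0 → 1 → 2 → 0 with weight 9 and length 3. So λ(A) = 9/3 = 3.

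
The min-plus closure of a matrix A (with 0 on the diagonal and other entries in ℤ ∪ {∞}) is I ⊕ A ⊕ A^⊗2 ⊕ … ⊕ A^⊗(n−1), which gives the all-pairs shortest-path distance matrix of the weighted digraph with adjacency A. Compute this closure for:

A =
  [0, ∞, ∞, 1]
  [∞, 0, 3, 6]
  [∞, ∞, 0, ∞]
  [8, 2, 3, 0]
Closure =
  [0, 3, 4, 1]
  [14, 0, 3, 6]
  [∞, ∞, 0, ∞]
  [8, 2, 3, 0]

This is the Floyd-Warshall all-pairs shortest-path computation. For each intermediate vertex k = 0, 1, …, 3, update dist[i][j] ← min(dist[i][j], dist[i][k] + dist[k][j]). The final matrix gives, for each (i, j), the minimum total weight of any directed path from i to j (possibly empty when i = j).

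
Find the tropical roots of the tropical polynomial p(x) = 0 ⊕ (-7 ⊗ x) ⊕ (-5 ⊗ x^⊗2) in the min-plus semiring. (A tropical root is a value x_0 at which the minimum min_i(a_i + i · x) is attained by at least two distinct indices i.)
Roots: {-2, 7}

Each tropical root is a break point of the lower envelope of the lines y = a_i + i · x (there are 3 lines, with slopes 0, 1, ..., 2). Only the lines that attain the minimum somewhere contribute to roots; other lines are dominated. Here the surviving (envelope) indices are i = 2, i = 1, i = 0.
Intersections between consecutive envelope lines give the roots: for adjacent envelope indices i < j the intersection is x = (a_i − a_j) / (j − i). Reading off the sorted break points: {-2, 7}.
Verification: at each break x_0, at least two indices attain the minimum of min_i(a_i + i · x_0).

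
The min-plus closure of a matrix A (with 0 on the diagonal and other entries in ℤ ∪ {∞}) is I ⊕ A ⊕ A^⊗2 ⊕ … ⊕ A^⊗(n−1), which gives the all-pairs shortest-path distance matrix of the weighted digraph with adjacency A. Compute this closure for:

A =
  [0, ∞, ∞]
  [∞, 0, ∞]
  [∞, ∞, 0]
Closure =
  [0, ∞, ∞]
  [∞, 0, ∞]
  [∞, ∞, 0]

This is the Floyd-Warshall all-pairs shortest-path computation. For each intermediate vertex k = 0, 1, …, 2, update dist[i][j] ← min(dist[i][j], dist[i][k] + dist[k][j]). The final matrix gives, for each (i, j), the minimum total weight of any directed path from i to j (possibly empty when i = j).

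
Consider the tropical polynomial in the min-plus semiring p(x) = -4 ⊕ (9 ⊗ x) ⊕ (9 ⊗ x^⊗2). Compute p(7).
p(7) = -4

A tropical monomial a ⊗ x^⊗i evaluates to a + i · x. Evaluating each term at x = 7:
  Term 0 contributes -4 + 0 · 7 = -4
  Term 1 contributes 9 + 1 · 7 = 16
  Term 2 contributes 9 + 2 · 7 = 23
p(7) = ⊕ of these = min[-4, 16, 23] = -4.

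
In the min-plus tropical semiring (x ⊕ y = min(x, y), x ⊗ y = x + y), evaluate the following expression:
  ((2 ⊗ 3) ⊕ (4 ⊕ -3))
((2 ⊗ 3) ⊕ (4 ⊕ -3)) = -3

Expand innermost to outermost. Recall ⊕ takes the minimum of its arguments and ⊗ takes their sum. Working out the expression ((2 ⊗ 3) ⊕ (4 ⊕ -3)) gives -3.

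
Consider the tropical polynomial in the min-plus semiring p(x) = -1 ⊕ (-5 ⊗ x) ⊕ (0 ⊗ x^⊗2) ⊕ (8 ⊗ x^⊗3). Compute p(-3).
p(-3) = -8

A tropical monomial a ⊗ x^⊗i evaluates to a + i · x. Evaluating each term at x = -3:
  Term 0 contributes -1 + 0 · -3 = -1
  Term 1 contributes -5 + 1 · -3 = -8
  Term 2 contributes 0 + 2 · -3 = -6
  Term 3 contributes 8 + 3 · -3 = -1
p(-3) = ⊕ of these = min[-1, -8, -6, -1] = -8.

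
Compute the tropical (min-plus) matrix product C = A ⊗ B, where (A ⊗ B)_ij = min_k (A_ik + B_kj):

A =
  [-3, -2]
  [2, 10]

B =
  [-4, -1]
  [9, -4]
A ⊗ B =
  [-7, -6]
  [-2, 1]

Apply the min-plus product entry-by-entry:
  C[0][0] = min over k of (A[0][0] + B[0][0] = -3 + -4 = -7, A[0][1] + B[1][0] = -2 + 9 = 7) = -7 (attained at k = 0)
  C[0][1] = min over k of (A[0][0] + B[0][1] = -3 + -1 = -4, A[0][1] + B[1][1] = -2 + -4 = -6) = -6 (attained at k = 1)
  C[1][0] = min over k of (A[1][0] + B[0][0] = 2 + -4 = -2, A[1][1] + B[1][0] = 10 + 9 = 19) = -2 (attained at k = 0)
  C[1][1] = min over k of (A[1][0] + B[0][1] = 2 + -1 = 1, A[1][1] + B[1][1] = 10 + -4 = 6) = 1 (attained at k = 0)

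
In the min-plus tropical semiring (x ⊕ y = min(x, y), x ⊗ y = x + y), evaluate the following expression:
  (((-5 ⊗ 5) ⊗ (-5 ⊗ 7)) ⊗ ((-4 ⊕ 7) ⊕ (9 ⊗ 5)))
(((-5 ⊗ 5) ⊗ (-5 ⊗ 7)) ⊗ ((-4 ⊕ 7) ⊕ (9 ⊗ 5))) = -2

Expand innermost to outermost. Recall ⊕ takes the minimum of its arguments and ⊗ takes their sum. Working out the expression (((-5 ⊗ 5) ⊗ (-5 ⊗ 7)) ⊗ ((-4 ⊕ 7) ⊕ (9 ⊗ 5))) gives -2.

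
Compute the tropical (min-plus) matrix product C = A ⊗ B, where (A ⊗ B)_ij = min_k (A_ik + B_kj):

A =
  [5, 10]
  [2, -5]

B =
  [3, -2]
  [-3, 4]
A ⊗ B =
  [7, 3]
  [-8, -1]

Apply the min-plus product entry-by-entry:
  C[0][0] = min over k of (A[0][0] + B[0][0] = 5 + 3 = 8, A[0][1] + B[1][0] = 10 + -3 = 7) = 7 (attained at k = 1)
  C[0][1] = min over k of (A[0][0] + B[0][1] = 5 + -2 = 3, A[0][1] + B[1][1] = 10 + 4 = 14) = 3 (attained at k = 0)
  C[1][0] = min over k of (A[1][0] + B[0][0] = 2 + 3 = 5, A[1][1] + B[1][0] = -5 + -3 = -8) = -8 (attained at k = 1)
  C[1][1] = min over k of (A[1][0] + B[0][1] = 2 + -2 = 0, A[1][1] + B[1][1] = -5 + 4 = -1) = -1 (attained at k = 1)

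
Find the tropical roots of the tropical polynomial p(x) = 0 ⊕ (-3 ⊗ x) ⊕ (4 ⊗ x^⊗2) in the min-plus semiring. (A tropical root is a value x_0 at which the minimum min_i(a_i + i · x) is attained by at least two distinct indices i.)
Roots: {-7, 3}

Each tropical root is a break point of the lower envelope of the lines y = a_i + i · x (there are 3 lines, with slopes 0, 1, ..., 2). Only the lines that attain the minimum somewhere contribute to roots; other lines are dominated. Here the surviving (envelope) indices are i = 2, i = 1, i = 0.
Intersections between consecutive envelope lines give the roots: for adjacent envelope indices i < j the intersection is x = (a_i − a_j) / (j − i). Reading off the sorted break points: {-7, 3}.
Verification: at each break x_0, at least two indices attain the minimum of min_i(a_i + i · x_0).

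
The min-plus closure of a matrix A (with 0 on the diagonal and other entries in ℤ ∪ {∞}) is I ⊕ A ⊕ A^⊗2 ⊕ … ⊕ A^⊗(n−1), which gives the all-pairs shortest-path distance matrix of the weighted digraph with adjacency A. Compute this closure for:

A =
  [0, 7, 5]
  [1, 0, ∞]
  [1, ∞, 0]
Closure =
  [0, 7, 5]
  [1, 0, 6]
  [1, 8, 0]

This is the Floyd-Warshall all-pairs shortest-path computation. For each intermediate vertex k = 0, 1, …, 2, update dist[i][j] ← min(dist[i][j], dist[i][k] + dist[k][j]). The final matrix gives, for each (i, j), the minimum total weight of any directed path from i to j (possibly empty when i = j).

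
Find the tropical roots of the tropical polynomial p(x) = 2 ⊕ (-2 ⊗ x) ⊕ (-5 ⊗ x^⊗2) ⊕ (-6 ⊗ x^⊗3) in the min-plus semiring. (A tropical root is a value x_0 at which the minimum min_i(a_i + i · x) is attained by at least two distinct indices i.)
Roots: {1, 3, 4}

Each tropical root is a break point of the lower envelope of the lines y = a_i + i · x (there are 4 lines, with slopes 0, 1, ..., 3). Only the lines that attain the minimum somewhere contribute to roots; other lines are dominated. Here the surviving (envelope) indices are i = 3, i = 2, i = 1, i = 0.
Intersections between consecutive envelope lines give the roots: for adjacent envelope indices i < j the intersection is x = (a_i − a_j) / (j − i). Reading off the sorted break points: {1, 3, 4}.
Verification: at each break x_0, at least two indices attain the minimum of min_i(a_i + i · x_0).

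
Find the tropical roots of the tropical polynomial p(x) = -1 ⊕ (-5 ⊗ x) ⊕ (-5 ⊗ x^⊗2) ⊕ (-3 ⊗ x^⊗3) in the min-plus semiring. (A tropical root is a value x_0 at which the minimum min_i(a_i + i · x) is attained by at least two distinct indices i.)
Roots: {-2, 0, 4}

Each tropical root is a break point of the lower envelope of the lines y = a_i + i · x (there are 4 lines, with slopes 0, 1, ..., 3). Only the lines that attain the minimum somewhere contribute to roots; other lines are dominated. Here the surviving (envelope) indices are i = 3, i = 2, i = 1, i = 0.
Intersections between consecutive envelope lines give the roots: for adjacent envelope indices i < j the intersection is x = (a_i − a_j) / (j − i). Reading off the sorted break points: {-2, 0, 4}.
Verification: at each break x_0, at least two indices attain the minimum of min_i(a_i + i · x_0).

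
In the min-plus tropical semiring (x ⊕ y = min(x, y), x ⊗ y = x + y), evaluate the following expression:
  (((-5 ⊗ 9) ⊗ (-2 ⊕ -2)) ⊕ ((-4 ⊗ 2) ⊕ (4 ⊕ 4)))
(((-5 ⊗ 9) ⊗ (-2 ⊕ -2)) ⊕ ((-4 ⊗ 2) ⊕ (4 ⊕ 4))) = -2

Expand innermost to outermost. Recall ⊕ takes the minimum of its arguments and ⊗ takes their sum. Working out the expression (((-5 ⊗ 9) ⊗ (-2 ⊕ -2)) ⊕ ((-4 ⊗ 2) ⊕ (4 ⊕ 4))) gives -2.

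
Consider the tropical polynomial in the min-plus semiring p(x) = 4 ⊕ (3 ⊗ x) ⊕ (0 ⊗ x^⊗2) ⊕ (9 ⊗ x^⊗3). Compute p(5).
p(5) = 4

A tropical monomial a ⊗ x^⊗i evaluates to a + i · x. Evaluating each term at x = 5:
  Term 0 contributes 4 + 0 · 5 = 4
  Term 1 contributes 3 + 1 · 5 = 8
  Term 2 contributes 0 + 2 · 5 = 10
  Term 3 contributes 9 + 3 · 5 = 24
p(5) = ⊕ of these = min[4, 8, 10, 24] = 4.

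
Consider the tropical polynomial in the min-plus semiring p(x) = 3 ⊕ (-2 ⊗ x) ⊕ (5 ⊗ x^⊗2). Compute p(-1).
p(-1) = -3

A tropical monomial a ⊗ x^⊗i evaluates to a + i · x. Evaluating each term at x = -1:
  Term 0 contributes 3 + 0 · -1 = 3
  Term 1 contributes -2 + 1 · -1 = -3
  Term 2 contributes 5 + 2 · -1 = 3
p(-1) = ⊕ of these = min[3, -3, 3] = -3.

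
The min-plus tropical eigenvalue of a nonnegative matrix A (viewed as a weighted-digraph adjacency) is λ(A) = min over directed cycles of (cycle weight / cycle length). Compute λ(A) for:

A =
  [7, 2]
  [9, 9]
λ(A) = 11/2

Enumerate directed cycles and compute their means (weight / length). Sample:
  cycle 0 → 0: weight = 7, length = 1, mean = 7/1 ≈ 7.000
  cycle 1 → 1: weight = 9, length = 1, mean = 9/1 ≈ 9.000
  cycle 0 → 1 → 0: weight = 11, length = 2, mean = 11/2 ≈ 5.500
  cycle 1 → 0 → 1: weight = 11, length = 2, mean = 11/2 ≈ 5.500
Minimum mean = 5.500, attained e.g. along the cycle 0 → 1 → 0 with weight 11 and length 2. So λ(A) = 11/2 = 11/2.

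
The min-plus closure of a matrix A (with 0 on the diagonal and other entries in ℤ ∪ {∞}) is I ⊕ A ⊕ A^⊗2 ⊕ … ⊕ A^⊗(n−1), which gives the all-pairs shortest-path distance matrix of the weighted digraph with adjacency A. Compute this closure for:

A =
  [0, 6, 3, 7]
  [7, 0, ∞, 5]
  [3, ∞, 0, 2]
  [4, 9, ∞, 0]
Closure =
  [0, 6, 3, 5]
  [7, 0, 10, 5]
  [3, 9, 0, 2]
  [4, 9, 7, 0]

This is the Floyd-Warshall all-pairs shortest-path computation. For each intermediate vertex k = 0, 1, …, 3, update dist[i][j] ← min(dist[i][j], dist[i][k] + dist[k][j]). The final matrix gives, for each (i, j), the minimum total weight of any directed path from i to j (possibly empty when i = j).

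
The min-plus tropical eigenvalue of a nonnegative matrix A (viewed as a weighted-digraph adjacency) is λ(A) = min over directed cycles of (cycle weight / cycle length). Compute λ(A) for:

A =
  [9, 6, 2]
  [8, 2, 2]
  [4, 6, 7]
λ(A) = 2

Enumerate directed cycles and compute their means (weight / length). Sample:
  cycle 0 → 0: weight = 9, length = 1, mean = 9/1 ≈ 9.000
  cycle 1 → 1: weight = 2, length = 1, mean = 2/1 ≈ 2.000
  cycle 2 → 2: weight = 7, length = 1, mean = 7/1 ≈ 7.000
  cycle 0 → 1 → 0: weight = 14, length = 2, mean = 14/2 ≈ 7.000
  cycle 0 → 2 → 0: weight = 6, length = 2, mean = 6/2 ≈ 3.000
  cycle 1 → 0 → 1: weight = 14, length = 2, mean = 14/2 ≈ 7.000
Minimum mean = 2.000, attained e.g. along the cycle 1 → 1 with weight 2 and length 1. So λ(A) = 2/1 = 2.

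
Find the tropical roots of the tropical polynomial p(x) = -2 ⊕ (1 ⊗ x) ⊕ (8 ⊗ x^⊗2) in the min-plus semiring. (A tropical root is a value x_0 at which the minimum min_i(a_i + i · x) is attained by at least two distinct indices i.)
Roots: {-7, -3}

Each tropical root is a break point of the lower envelope of the lines y = a_i + i · x (there are 3 lines, with slopes 0, 1, ..., 2). Only the lines that attain the minimum somewhere contribute to roots; other lines are dominated. Here the surviving (envelope) indices are i = 2, i = 1, i = 0.
Intersections between consecutive envelope lines give the roots: for adjacent envelope indices i < j the intersection is x = (a_i − a_j) / (j − i). Reading off the sorted break points: {-7, -3}.
Verification: at each break x_0, at least two indices attain the minimum of min_i(a_i + i · x_0).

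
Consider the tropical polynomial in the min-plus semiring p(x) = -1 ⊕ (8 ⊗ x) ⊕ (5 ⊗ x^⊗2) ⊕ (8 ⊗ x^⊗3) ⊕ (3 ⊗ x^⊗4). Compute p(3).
p(3) = -1

A tropical monomial a ⊗ x^⊗i evaluates to a + i · x. Evaluating each term at x = 3:
  Term 0 contributes -1 + 0 · 3 = -1
  Term 1 contributes 8 + 1 · 3 = 11
  Term 2 contributes 5 + 2 · 3 = 11
  Term 3 contributes 8 + 3 · 3 = 17
  Term 4 contributes 3 + 4 · 3 = 15
p(3) = ⊕ of these = min[-1, 11, 11, 17, 15] = -1.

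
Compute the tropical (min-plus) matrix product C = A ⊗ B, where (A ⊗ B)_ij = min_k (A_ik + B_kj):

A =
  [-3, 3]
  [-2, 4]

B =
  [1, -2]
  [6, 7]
A ⊗ B =
  [-2, -5]
  [-1, -4]

Apply the min-plus product entry-by-entry:
  C[0][0] = min over k of (A[0][0] + B[0][0] = -3 + 1 = -2, A[0][1] + B[1][0] = 3 + 6 = 9) = -2 (attained at k = 0)
  C[0][1] = min over k of (A[0][0] + B[0][1] = -3 + -2 = -5, A[0][1] + B[1][1] = 3 + 7 = 10) = -5 (attained at k = 0)
  C[1][0] = min over k of (A[1][0] + B[0][0] = -2 + 1 = -1, A[1][1] + B[1][0] = 4 + 6 = 10) = -1 (attained at k = 0)
  C[1][1] = min over k of (A[1][0] + B[0][1] = -2 + -2 = -4, A[1][1] + B[1][1] = 4 + 7 = 11) = -4 (attained at k = 0)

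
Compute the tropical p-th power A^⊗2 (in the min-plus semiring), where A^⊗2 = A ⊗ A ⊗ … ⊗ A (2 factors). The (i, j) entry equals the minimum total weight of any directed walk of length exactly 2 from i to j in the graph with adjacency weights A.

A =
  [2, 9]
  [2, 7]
A^⊗2 =
  [4, 11]
  [4, 11]

Each entry (A^⊗2)_ij equals the minimum over all length-2 walks i = v_0 → v_1 → … → v_2 = j of Σ_t A[v_t][v_{t+1}]. For example, for (i, j) = (0, 1) we minimise over 2 possible intermediate vertex sequences; the minimum is 11, attained along the walk 0 → 0 → 1.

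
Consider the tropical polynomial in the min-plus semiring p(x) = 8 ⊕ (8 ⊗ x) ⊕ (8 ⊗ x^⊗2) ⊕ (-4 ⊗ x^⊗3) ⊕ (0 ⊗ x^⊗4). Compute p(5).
p(5) = 8

A tropical monomial a ⊗ x^⊗i evaluates to a + i · x. Evaluating each term at x = 5:
  Term 0 contributes 8 + 0 · 5 = 8
  Term 1 contributes 8 + 1 · 5 = 13
  Term 2 contributes 8 + 2 · 5 = 18
  Term 3 contributes -4 + 3 · 5 = 11
  Term 4 contributes 0 + 4 · 5 = 20
p(5) = ⊕ of these = min[8, 13, 18, 11, 20] = 8.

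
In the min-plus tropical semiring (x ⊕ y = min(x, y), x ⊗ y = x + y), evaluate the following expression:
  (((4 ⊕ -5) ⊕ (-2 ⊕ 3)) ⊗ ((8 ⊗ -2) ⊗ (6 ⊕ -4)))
(((4 ⊕ -5) ⊕ (-2 ⊕ 3)) ⊗ ((8 ⊗ -2) ⊗ (6 ⊕ -4))) = -3

Expand innermost to outermost. Recall ⊕ takes the minimum of its arguments and ⊗ takes their sum. Working out the expression (((4 ⊕ -5) ⊕ (-2 ⊕ 3)) ⊗ ((8 ⊗ -2) ⊗ (6 ⊕ -4))) gives -3.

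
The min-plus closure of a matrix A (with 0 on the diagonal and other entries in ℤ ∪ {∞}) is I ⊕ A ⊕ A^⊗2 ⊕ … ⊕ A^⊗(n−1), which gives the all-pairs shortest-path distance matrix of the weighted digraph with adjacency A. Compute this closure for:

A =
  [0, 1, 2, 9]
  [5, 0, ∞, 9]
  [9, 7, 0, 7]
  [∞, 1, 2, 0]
Closure =
  [0, 1, 2, 9]
  [5, 0, 7, 9]
  [9, 7, 0, 7]
  [6, 1, 2, 0]

This is the Floyd-Warshall all-pairs shortest-path computation. For each intermediate vertex k = 0, 1, …, 3, update dist[i][j] ← min(dist[i][j], dist[i][k] + dist[k][j]). The final matrix gives, for each (i, j), the minimum total weight of any directed path from i to j (possibly empty when i = j).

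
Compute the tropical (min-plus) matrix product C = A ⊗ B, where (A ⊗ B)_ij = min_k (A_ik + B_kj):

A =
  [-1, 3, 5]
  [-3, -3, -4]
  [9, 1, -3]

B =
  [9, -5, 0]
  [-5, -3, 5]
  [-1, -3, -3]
A ⊗ B =
  [-2, -6, -1]
  [-8, -8, -7]
  [-4, -6, -6]

Apply the min-plus product entry-by-entry:
  C[0][0] = min over k of (A[0][0] + B[0][0] = -1 + 9 = 8, A[0][1] + B[1][0] = 3 + -5 = -2, A[0][2] + B[2][0] = 5 + -1 = 4) = -2 (attained at k = 1)
  C[0][1] = min over k of (A[0][0] + B[0][1] = -1 + -5 = -6, A[0][1] + B[1][1] = 3 + -3 = 0, A[0][2] + B[2][1] = 5 + -3 = 2) = -6 (attained at k = 0)
  C[0][2] = min over k of (A[0][0] + B[0][2] = -1 + 0 = -1, A[0][1] + B[1][2] = 3 + 5 = 8, A[0][2] + B[2][2] = 5 + -3 = 2) = -1 (attained at k = 0)
  C[1][0] = min over k of (A[1][0] + B[0][0] = -3 + 9 = 6, A[1][1] + B[1][0] = -3 + -5 = -8, A[1][2] + B[2][0] = -4 + -1 = -5) = -8 (attained at k = 1)
  C[1][1] = min over k of (A[1][0] + B[0][1] = -3 + -5 = -8, A[1][1] + B[1][1] = -3 + -3 = -6, A[1][2] + B[2][1] = -4 + -3 = -7) = -8 (attained at k = 0)
  C[1][2] = min over k of (A[1][0] + B[0][2] = -3 + 0 = -3, A[1][1] + B[1][2] = -3 + 5 = 2, A[1][2] + B[2][2] = -4 + -3 = -7) = -7 (attained at k = 2)
  C[2][0] = min over k of (A[2][0] + B[0][0] = 9 + 9 = 18, A[2][1] + B[1][0] = 1 + -5 = -4, A[2][2] + B[2][0] = -3 + -1 = -4) = -4 (attained at k = 1)
  C[2][1] = min over k of (A[2][0] + B[0][1] = 9 + -5 = 4, A[2][1] + B[1][1] = 1 + -3 = -2, A[2][2] + B[2][1] = -3 + -3 = -6) = -6 (attained at k = 2)
  C[2][2] = min over k of (A[2][0] + B[0][2] = 9 + 0 = 9, A[2][1] + B[1][2] = 1 + 5 = 6, A[2][2] + B[2][2] = -3 + -3 = -6) = -6 (attained at k = 2)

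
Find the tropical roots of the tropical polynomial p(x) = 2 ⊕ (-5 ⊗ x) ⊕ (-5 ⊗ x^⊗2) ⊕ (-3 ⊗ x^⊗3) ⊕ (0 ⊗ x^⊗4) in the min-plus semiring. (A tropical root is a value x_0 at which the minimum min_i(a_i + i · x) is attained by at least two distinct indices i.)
Roots: {-3, -2, 0, 7}

Each tropical root is a break point of the lower envelope of the lines y = a_i + i · x (there are 5 lines, with slopes 0, 1, ..., 4). Only the lines that attain the minimum somewhere contribute to roots; other lines are dominated. Here the surviving (envelope) indices are i = 4, i = 3, i = 2, i = 1, i = 0.
Intersections between consecutive envelope lines give the roots: for adjacent envelope indices i < j the intersection is x = (a_i − a_j) / (j − i). Reading off the sorted break points: {-3, -2, 0, 7}.
Verification: at each break x_0, at least two indices attain the minimum of min_i(a_i + i · x_0).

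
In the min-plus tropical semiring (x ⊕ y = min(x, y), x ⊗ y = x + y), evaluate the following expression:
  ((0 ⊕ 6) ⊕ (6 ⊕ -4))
((0 ⊕ 6) ⊕ (6 ⊕ -4)) = -4

Expand innermost to outermost. Recall ⊕ takes the minimum of its arguments and ⊗ takes their sum. Working out the expression ((0 ⊕ 6) ⊕ (6 ⊕ -4)) gives -4.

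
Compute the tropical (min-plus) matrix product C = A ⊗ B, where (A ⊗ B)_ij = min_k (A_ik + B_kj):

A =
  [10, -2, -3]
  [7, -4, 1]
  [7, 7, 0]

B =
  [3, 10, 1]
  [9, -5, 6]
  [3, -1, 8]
A ⊗ B =
  [0, -7, 4]
  [4, -9, 2]
  [3, -1, 8]

Apply the min-plus product entry-by-entry:
  C[0][0] = min over k of (A[0][0] + B[0][0] = 10 + 3 = 13, A[0][1] + B[1][0] = -2 + 9 = 7, A[0][2] + B[2][0] = -3 + 3 = 0) = 0 (attained at k = 2)
  C[0][1] = min over k of (A[0][0] + B[0][1] = 10 + 10 = 20, A[0][1] + B[1][1] = -2 + -5 = -7, A[0][2] + B[2][1] = -3 + -1 = -4) = -7 (attained at k = 1)
  C[0][2] = min over k of (A[0][0] + B[0][2] = 10 + 1 = 11, A[0][1] + B[1][2] = -2 + 6 = 4, A[0][2] + B[2][2] = -3 + 8 = 5) = 4 (attained at k = 1)
  C[1][0] = min over k of (A[1][0] + B[0][0] = 7 + 3 = 10, A[1][1] + B[1][0] = -4 + 9 = 5, A[1][2] + B[2][0] = 1 + 3 = 4) = 4 (attained at k = 2)
  C[1][1] = min over k of (A[1][0] + B[0][1] = 7 + 10 = 17, A[1][1] + B[1][1] = -4 + -5 = -9, A[1][2] + B[2][1] = 1 + -1 = 0) = -9 (attained at k = 1)
  C[1][2] = min over k of (A[1][0] + B[0][2] = 7 + 1 = 8, A[1][1] + B[1][2] = -4 + 6 = 2, A[1][2] + B[2][2] = 1 + 8 = 9) = 2 (attained at k = 1)
  C[2][0] = min over k of (A[2][0] + B[0][0] = 7 + 3 = 10, A[2][1] + B[1][0] = 7 + 9 = 16, A[2][2] + B[2][0] = 0 + 3 = 3) = 3 (attained at k = 2)
  C[2][1] = min over k of (A[2][0] + B[0][1] = 7 + 10 = 17, A[2][1] + B[1][1] = 7 + -5 = 2, A[2][2] + B[2][1] = 0 + -1 = -1) = -1 (attained at k = 2)
  C[2][2] = min over k of (A[2][0] + B[0][2] = 7 + 1 = 8, A[2][1] + B[1][2] = 7 + 6 = 13, A[2][2] + B[2][2] = 0 + 8 = 8) = 8 (attained at k = 0)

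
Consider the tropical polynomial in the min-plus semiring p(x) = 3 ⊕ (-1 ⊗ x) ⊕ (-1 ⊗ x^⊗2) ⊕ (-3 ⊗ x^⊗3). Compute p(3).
p(3) = 2

A tropical monomial a ⊗ x^⊗i evaluates to a + i · x. Evaluating each term at x = 3:
  Term 0 contributes 3 + 0 · 3 = 3
  Term 1 contributes -1 + 1 · 3 = 2
  Term 2 contributes -1 + 2 · 3 = 5
  Term 3 contributes -3 + 3 · 3 = 6
p(3) = ⊕ of these = min[3, 2, 5, 6] = 2.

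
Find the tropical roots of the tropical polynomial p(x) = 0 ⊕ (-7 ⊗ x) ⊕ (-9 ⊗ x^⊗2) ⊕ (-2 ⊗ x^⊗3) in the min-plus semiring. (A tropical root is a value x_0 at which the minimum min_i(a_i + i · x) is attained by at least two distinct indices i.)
Roots: {-7, 2, 7}

Each tropical root is a break point of the lower envelope of the lines y = a_i + i · x (there are 4 lines, with slopes 0, 1, ..., 3). Only the lines that attain the minimum somewhere contribute to roots; other lines are dominated. Here the surviving (envelope) indices are i = 3, i = 2, i = 1, i = 0.
Intersections between consecutive envelope lines give the roots: for adjacent envelope indices i < j the intersection is x = (a_i − a_j) / (j − i). Reading off the sorted break points: {-7, 2, 7}.
Verification: at each break x_0, at least two indices attain the minimum of min_i(a_i + i · x_0).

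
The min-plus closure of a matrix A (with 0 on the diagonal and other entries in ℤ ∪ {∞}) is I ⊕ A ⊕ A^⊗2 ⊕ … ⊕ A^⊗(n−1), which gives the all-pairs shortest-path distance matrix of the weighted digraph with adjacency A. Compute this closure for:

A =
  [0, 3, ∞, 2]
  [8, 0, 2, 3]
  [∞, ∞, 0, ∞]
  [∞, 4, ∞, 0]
Closure =
  [0, 3, 5, 2]
  [8, 0, 2, 3]
  [∞, ∞, 0, ∞]
  [12, 4, 6, 0]

This is the Floyd-Warshall all-pairs shortest-path computation. For each intermediate vertex k = 0, 1, …, 3, update dist[i][j] ← min(dist[i][j], dist[i][k] + dist[k][j]). The final matrix gives, for each (i, j), the minimum total weight of any directed path from i to j (possibly empty when i = j).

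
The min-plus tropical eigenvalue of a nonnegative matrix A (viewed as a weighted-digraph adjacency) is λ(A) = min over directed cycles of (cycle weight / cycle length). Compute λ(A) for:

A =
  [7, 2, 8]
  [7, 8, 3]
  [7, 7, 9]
λ(A) = 4

Enumerate directed cycles and compute their means (weight / length). Sample:
  cycle 0 → 0: weight = 7, length = 1, mean = 7/1 ≈ 7.000
  cycle 1 → 1: weight = 8, length = 1, mean = 8/1 ≈ 8.000
  cycle 2 → 2: weight = 9, length = 1, mean = 9/1 ≈ 9.000
  cycle 0 → 1 → 0: weight = 9, length = 2, mean = 9/2 ≈ 4.500
  cycle 0 → 2 → 0: weight = 15, length = 2, mean = 15/2 ≈ 7.500
  cycle 1 → 0 → 1: weight = 9, length = 2, mean = 9/2 ≈ 4.500
Minimum mean = 4.000, attained e.g. along the cycle 0 → 1 → 2 → 0 with weight 12 and length 3. So λ(A) = 12/3 = 4.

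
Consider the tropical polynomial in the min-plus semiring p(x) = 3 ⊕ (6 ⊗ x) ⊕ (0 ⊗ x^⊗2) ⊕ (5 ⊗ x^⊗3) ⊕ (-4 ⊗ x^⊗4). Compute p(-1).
p(-1) = -8

A tropical monomial a ⊗ x^⊗i evaluates to a + i · x. Evaluating each term at x = -1:
  Term 0 contributes 3 + 0 · -1 = 3
  Term 1 contributes 6 + 1 · -1 = 5
  Term 2 contributes 0 + 2 · -1 = -2
  Term 3 contributes 5 + 3 · -1 = 2
  Term 4 contributes -4 + 4 · -1 = -8
p(-1) = ⊕ of these = min[3, 5, -2, 2, -8] = -8.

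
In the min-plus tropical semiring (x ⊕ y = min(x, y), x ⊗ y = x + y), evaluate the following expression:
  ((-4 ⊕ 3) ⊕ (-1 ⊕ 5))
((-4 ⊕ 3) ⊕ (-1 ⊕ 5)) = -4

Expand innermost to outermost. Recall ⊕ takes the minimum of its arguments and ⊗ takes their sum. Working out the expression ((-4 ⊕ 3) ⊕ (-1 ⊕ 5)) gives -4.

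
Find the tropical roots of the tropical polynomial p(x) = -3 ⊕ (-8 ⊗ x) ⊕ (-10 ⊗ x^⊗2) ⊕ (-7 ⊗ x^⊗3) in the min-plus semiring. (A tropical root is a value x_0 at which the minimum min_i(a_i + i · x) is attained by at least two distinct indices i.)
Roots: {-3, 2, 5}

Each tropical root is a break point of the lower envelope of the lines y = a_i + i · x (there are 4 lines, with slopes 0, 1, ..., 3). Only the lines that attain the minimum somewhere contribute to roots; other lines are dominated. Here the surviving (envelope) indices are i = 3, i = 2, i = 1, i = 0.
Intersections between consecutive envelope lines give the roots: for adjacent envelope indices i < j the intersection is x = (a_i − a_j) / (j − i). Reading off the sorted break points: {-3, 2, 5}.
Verification: at each break x_0, at least two indices attain the minimum of min_i(a_i + i · x_0).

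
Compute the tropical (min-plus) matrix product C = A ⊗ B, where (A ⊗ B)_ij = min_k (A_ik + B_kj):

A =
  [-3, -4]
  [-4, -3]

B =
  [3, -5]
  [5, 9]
A ⊗ B =
  [0, -8]
  [-1, -9]

Apply the min-plus product entry-by-entry:
  C[0][0] = min over k of (A[0][0] + B[0][0] = -3 + 3 = 0, A[0][1] + B[1][0] = -4 + 5 = 1) = 0 (attained at k = 0)
  C[0][1] = min over k of (A[0][0] + B[0][1] = -3 + -5 = -8, A[0][1] + B[1][1] = -4 + 9 = 5) = -8 (attained at k = 0)
  C[1][0] = min over k of (A[1][0] + B[0][0] = -4 + 3 = -1, A[1][1] + B[1][0] = -3 + 5 = 2) = -1 (attained at k = 0)
  C[1][1] = min over k of (A[1][0] + B[0][1] = -4 + -5 = -9, A[1][1] + B[1][1] = -3 + 9 = 6) = -9 (attained at k = 0)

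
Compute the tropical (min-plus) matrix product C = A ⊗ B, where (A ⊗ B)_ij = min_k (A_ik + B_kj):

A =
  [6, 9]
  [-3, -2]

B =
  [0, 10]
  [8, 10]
A ⊗ B =
  [6, 16]
  [-3, 7]

Apply the min-plus product entry-by-entry:
  C[0][0] = min over k of (A[0][0] + B[0][0] = 6 + 0 = 6, A[0][1] + B[1][0] = 9 + 8 = 17) = 6 (attained at k = 0)
  C[0][1] = min over k of (A[0][0] + B[0][1] = 6 + 10 = 16, A[0][1] + B[1][1] = 9 + 10 = 19) = 16 (attained at k = 0)
  C[1][0] = min over k of (A[1][0] + B[0][0] = -3 + 0 = -3, A[1][1] + B[1][0] = -2 + 8 = 6) = -3 (attained at k = 0)
  C[1][1] = min over k of (A[1][0] + B[0][1] = -3 + 10 = 7, A[1][1] + B[1][1] = -2 + 10 = 8) = 7 (attained at k = 0)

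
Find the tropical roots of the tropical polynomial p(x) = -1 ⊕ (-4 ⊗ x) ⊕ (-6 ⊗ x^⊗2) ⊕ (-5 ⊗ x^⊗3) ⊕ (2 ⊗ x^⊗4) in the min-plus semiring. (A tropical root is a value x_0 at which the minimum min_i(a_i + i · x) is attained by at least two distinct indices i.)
Roots: {-7, -1, 2, 3}

Each tropical root is a break point of the lower envelope of the lines y = a_i + i · x (there are 5 lines, with slopes 0, 1, ..., 4). Only the lines that attain the minimum somewhere contribute to roots; other lines are dominated. Here the surviving (envelope) indices are i = 4, i = 3, i = 2, i = 1, i = 0.
Intersections between consecutive envelope lines give the roots: for adjacent envelope indices i < j the intersection is x = (a_i − a_j) / (j − i). Reading off the sorted break points: {-7, -1, 2, 3}.
Verification: at each break x_0, at least two indices attain the minimum of min_i(a_i + i · x_0).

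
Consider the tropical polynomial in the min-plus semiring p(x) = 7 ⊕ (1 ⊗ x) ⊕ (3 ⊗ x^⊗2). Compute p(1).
p(1) = 2

A tropical monomial a ⊗ x^⊗i evaluates to a + i · x. Evaluating each term at x = 1:
  Term 0 contributes 7 + 0 · 1 = 7
  Term 1 contributes 1 + 1 · 1 = 2
  Term 2 contributes 3 + 2 · 1 = 5
p(1) = ⊕ of these = min[7, 2, 5] = 2.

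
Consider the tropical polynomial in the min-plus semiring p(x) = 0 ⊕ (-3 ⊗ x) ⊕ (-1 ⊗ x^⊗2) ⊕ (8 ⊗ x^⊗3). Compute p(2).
p(2) = -1

A tropical monomial a ⊗ x^⊗i evaluates to a + i · x. Evaluating each term at x = 2:
  Term 0 contributes 0 + 0 · 2 = 0
  Term 1 contributes -3 + 1 · 2 = -1
  Term 2 contributes -1 + 2 · 2 = 3
  Term 3 contributes 8 + 3 · 2 = 14
p(2) = ⊕ of these = min[0, -1, 3, 14] = -1.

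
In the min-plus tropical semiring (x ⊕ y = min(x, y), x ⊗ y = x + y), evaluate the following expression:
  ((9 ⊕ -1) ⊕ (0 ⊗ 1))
((9 ⊕ -1) ⊕ (0 ⊗ 1)) = -1

Expand innermost to outermost. Recall ⊕ takes the minimum of its arguments and ⊗ takes their sum. Working out the expression ((9 ⊕ -1) ⊕ (0 ⊗ 1)) gives -1.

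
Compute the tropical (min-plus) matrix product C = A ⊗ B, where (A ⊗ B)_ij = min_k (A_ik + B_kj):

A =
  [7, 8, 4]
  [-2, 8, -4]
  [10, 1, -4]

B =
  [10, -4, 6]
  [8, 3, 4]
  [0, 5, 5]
A ⊗ B =
  [4, 3, 9]
  [-4, -6, 1]
  [-4, 1, 1]

Apply the min-plus product entry-by-entry:
  C[0][0] = min over k of (A[0][0] + B[0][0] = 7 + 10 = 17, A[0][1] + B[1][0] = 8 + 8 = 16, A[0][2] + B[2][0] = 4 + 0 = 4) = 4 (attained at k = 2)
  C[0][1] = min over k of (A[0][0] + B[0][1] = 7 + -4 = 3, A[0][1] + B[1][1] = 8 + 3 = 11, A[0][2] + B[2][1] = 4 + 5 = 9) = 3 (attained at k = 0)
  C[0][2] = min over k of (A[0][0] + B[0][2] = 7 + 6 = 13, A[0][1] + B[1][2] = 8 + 4 = 12, A[0][2] + B[2][2] = 4 + 5 = 9) = 9 (attained at k = 2)
  C[1][0] = min over k of (A[1][0] + B[0][0] = -2 + 10 = 8, A[1][1] + B[1][0] = 8 + 8 = 16, A[1][2] + B[2][0] = -4 + 0 = -4) = -4 (attained at k = 2)
  C[1][1] = min over k of (A[1][0] + B[0][1] = -2 + -4 = -6, A[1][1] + B[1][1] = 8 + 3 = 11, A[1][2] + B[2][1] = -4 + 5 = 1) = -6 (attained at k = 0)
  C[1][2] = min over k of (A[1][0] + B[0][2] = -2 + 6 = 4, A[1][1] + B[1][2] = 8 + 4 = 12, A[1][2] + B[2][2] = -4 + 5 = 1) = 1 (attained at k = 2)
  C[2][0] = min over k of (A[2][0] + B[0][0] = 10 + 10 = 20, A[2][1] + B[1][0] = 1 + 8 = 9, A[2][2] + B[2][0] = -4 + 0 = -4) = -4 (attained at k = 2)
  C[2][1] = min over k of (A[2][0] + B[0][1] = 10 + -4 = 6, A[2][1] + B[1][1] = 1 + 3 = 4, A[2][2] + B[2][1] = -4 + 5 = 1) = 1 (attained at k = 2)
  C[2][2] = min over k of (A[2][0] + B[0][2] = 10 + 6 = 16, A[2][1] + B[1][2] = 1 + 4 = 5, A[2][2] + B[2][2] = -4 + 5 = 1) = 1 (attained at k = 2)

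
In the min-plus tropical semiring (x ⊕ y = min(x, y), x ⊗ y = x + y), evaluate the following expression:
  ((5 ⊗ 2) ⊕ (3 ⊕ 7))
((5 ⊗ 2) ⊕ (3 ⊕ 7)) = 3

Expand innermost to outermost. Recall ⊕ takes the minimum of its arguments and ⊗ takes their sum. Working out the expression ((5 ⊗ 2) ⊕ (3 ⊕ 7)) gives 3.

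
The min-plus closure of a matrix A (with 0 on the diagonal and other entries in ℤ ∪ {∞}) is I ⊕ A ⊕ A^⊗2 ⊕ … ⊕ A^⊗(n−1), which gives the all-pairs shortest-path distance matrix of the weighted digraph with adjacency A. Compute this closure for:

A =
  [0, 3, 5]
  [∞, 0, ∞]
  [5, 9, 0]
Closure =
  [0, 3, 5]
  [∞, 0, ∞]
  [5, 8, 0]

This is the Floyd-Warshall all-pairs shortest-path computation. For each intermediate vertex k = 0, 1, …, 2, update dist[i][j] ← min(dist[i][j], dist[i][k] + dist[k][j]). The final matrix gives, for each (i, j), the minimum total weight of any directed path from i to j (possibly empty when i = j).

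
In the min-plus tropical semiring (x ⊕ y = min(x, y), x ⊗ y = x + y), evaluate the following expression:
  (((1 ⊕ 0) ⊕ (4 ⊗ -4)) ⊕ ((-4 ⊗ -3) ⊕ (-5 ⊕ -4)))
(((1 ⊕ 0) ⊕ (4 ⊗ -4)) ⊕ ((-4 ⊗ -3) ⊕ (-5 ⊕ -4))) = -7

Expand innermost to outermost. Recall ⊕ takes the minimum of its arguments and ⊗ takes their sum. Working out the expression (((1 ⊕ 0) ⊕ (4 ⊗ -4)) ⊕ ((-4 ⊗ -3) ⊕ (-5 ⊕ -4))) gives -7.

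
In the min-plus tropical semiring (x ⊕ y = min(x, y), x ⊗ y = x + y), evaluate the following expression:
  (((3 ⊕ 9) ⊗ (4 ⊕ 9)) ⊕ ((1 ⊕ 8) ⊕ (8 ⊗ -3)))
(((3 ⊕ 9) ⊗ (4 ⊕ 9)) ⊕ ((1 ⊕ 8) ⊕ (8 ⊗ -3))) = 1

Expand innermost to outermost. Recall ⊕ takes the minimum of its arguments and ⊗ takes their sum. Working out the expression (((3 ⊕ 9) ⊗ (4 ⊕ 9)) ⊕ ((1 ⊕ 8) ⊕ (8 ⊗ -3))) gives 1.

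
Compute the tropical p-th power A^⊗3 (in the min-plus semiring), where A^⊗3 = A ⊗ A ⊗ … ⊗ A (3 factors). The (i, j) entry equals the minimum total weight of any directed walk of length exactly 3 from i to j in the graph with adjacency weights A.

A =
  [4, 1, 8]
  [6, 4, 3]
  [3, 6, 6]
A^⊗3 =
  [7, 8, 8]
  [10, 7, 10]
  [10, 8, 7]

Each entry (A^⊗3)_ij equals the minimum over all length-3 walks i = v_0 → v_1 → … → v_3 = j of Σ_t A[v_t][v_{t+1}]. For example, for (i, j) = (0, 2) we minimise over 9 possible intermediate vertex sequences; the minimum is 8, attained along the walk 0 → 0 → 1 → 2.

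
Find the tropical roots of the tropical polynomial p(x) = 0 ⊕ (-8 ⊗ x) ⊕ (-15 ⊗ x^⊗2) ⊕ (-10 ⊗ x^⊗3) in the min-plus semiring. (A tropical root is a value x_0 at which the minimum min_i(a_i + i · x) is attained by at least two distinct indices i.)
Roots: {-5, 7, 8}

Each tropical root is a break point of the lower envelope of the lines y = a_i + i · x (there are 4 lines, with slopes 0, 1, ..., 3). Only the lines that attain the minimum somewhere contribute to roots; other lines are dominated. Here the surviving (envelope) indices are i = 3, i = 2, i = 1, i = 0.
Intersections between consecutive envelope lines give the roots: for adjacent envelope indices i < j the intersection is x = (a_i − a_j) / (j − i). Reading off the sorted break points: {-5, 7, 8}.
Verification: at each break x_0, at least two indices attain the minimum of min_i(a_i + i · x_0).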